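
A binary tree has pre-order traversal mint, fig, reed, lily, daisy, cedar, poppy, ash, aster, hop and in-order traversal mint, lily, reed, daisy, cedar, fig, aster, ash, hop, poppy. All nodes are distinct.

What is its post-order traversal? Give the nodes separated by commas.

lily, cedar, daisy, reed, aster, hop, ash, poppy, fig, mint

The first element of pre-order is the root; it splits in-order into left and right subtrees.
Root mint: left subtree has 0 nodes { }, right has 9 {lily, reed, daisy, cedar, fig, aster, ash, hop, poppy}.
  Root fig: left subtree has 4 nodes {lily, reed, daisy, cedar}, right has 4 {aster, ash, hop, poppy}.
    Root reed: left subtree has 1 node {lily}, right has 2 {daisy, cedar}.
      Root daisy: left subtree has 0 nodes { }, right has 1 {cedar}.
    Root poppy: left subtree has 3 nodes {aster, ash, hop}, right has 0 { }.
      Root ash: left subtree has 1 node {aster}, right has 1 {hop}.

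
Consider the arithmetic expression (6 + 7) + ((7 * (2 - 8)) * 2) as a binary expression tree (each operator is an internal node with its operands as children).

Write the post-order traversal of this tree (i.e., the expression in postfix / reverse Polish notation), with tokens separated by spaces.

Post-order on an expression tree gives postfix notation: for each operator, emit left operand, right operand, then the operator.

6 7 + 7 2 8 - * 2 * +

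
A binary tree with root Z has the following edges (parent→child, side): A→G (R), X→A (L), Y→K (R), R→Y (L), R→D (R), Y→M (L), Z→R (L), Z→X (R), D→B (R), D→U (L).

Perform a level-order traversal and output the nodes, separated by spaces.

Level-order visits nodes level by level from the root, left to right within each level.
Level 0: Z
Level 1: R, X
Level 2: Y, D, A
Level 3: M, K, U, B, G

Z R X Y D A M K U B G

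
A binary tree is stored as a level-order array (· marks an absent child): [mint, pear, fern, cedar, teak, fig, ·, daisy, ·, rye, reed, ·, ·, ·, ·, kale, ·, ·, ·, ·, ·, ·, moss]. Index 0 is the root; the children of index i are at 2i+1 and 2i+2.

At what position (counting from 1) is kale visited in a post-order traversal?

Post-order visits the left subtree, then the right subtree, then the node.
At mint: go left to pear.
  At pear: go left to cedar.
    At cedar: go left to daisy.
      At daisy: go left to kale.
        kale is a leaf — visit kale.
      At daisy: no right child.
      Visit daisy.
    At cedar: no right child.
    Visit cedar.
  At pear: go right to teak.
    At teak: go left to rye.
      rye is a leaf — visit rye.
    At teak: go right to reed.
      At reed: no left child.
      At reed: go right to moss.
        moss is a leaf — visit moss.
      Visit reed.
    Visit teak.
  Visit pear.
At mint: go right to fern.
  At fern: go left to fig.
    fig is a leaf — visit fig.
  At fern: no right child.
  Visit fern.
Visit mint.
Full post-order sequence: kale, daisy, cedar, rye, moss, reed, teak, pear, fig, fern, mint.

1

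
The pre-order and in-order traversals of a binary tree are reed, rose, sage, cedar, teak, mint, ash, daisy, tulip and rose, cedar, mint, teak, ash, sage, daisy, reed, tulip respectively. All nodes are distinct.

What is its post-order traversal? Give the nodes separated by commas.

The first element of pre-order is the root; it splits in-order into left and right subtrees.
Root reed: left subtree has 7 nodes {rose, cedar, mint, teak, ash, sage, daisy}, right has 1 {tulip}.
  Root rose: left subtree has 0 nodes { }, right has 6 {cedar, mint, teak, ash, sage, daisy}.
    Root sage: left subtree has 4 nodes {cedar, mint, teak, ash}, right has 1 {daisy}.
      Root cedar: left subtree has 0 nodes { }, right has 3 {mint, teak, ash}.
        Root teak: left subtree has 1 node {mint}, right has 1 {ash}.

mint, ash, teak, cedar, daisy, sage, rose, tulip, reed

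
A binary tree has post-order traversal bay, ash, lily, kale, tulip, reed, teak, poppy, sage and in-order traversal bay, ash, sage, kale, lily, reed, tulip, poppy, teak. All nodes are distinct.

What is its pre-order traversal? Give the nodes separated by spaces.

The last element of post-order is the root; it splits in-order into left and right subtrees.
Root sage: left subtree has 2 nodes {bay, ash}, right has 6 {kale, lily, reed, tulip, poppy, teak}.
  Root ash: left subtree has 1 node {bay}, right has 0 { }.
  Root poppy: left subtree has 4 nodes {kale, lily, reed, tulip}, right has 1 {teak}.
    Root reed: left subtree has 2 nodes {kale, lily}, right has 1 {tulip}.
      Root kale: left subtree has 0 nodes { }, right has 1 {lily}.

sage ash bay poppy reed kale lily tulip teak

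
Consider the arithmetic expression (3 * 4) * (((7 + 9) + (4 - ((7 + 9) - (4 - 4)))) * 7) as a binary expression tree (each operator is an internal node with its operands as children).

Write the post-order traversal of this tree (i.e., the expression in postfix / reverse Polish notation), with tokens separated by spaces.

Post-order on an expression tree gives postfix notation: for each operator, emit left operand, right operand, then the operator.

3 4 * 7 9 + 4 7 9 + 4 4 - - - + 7 * *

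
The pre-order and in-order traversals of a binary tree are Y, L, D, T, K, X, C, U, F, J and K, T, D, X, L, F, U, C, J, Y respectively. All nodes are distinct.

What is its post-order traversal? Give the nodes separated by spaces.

K T X D F U J C L Y

The first element of pre-order is the root; it splits in-order into left and right subtrees.
Root Y: left subtree has 9 nodes {K, T, D, X, L, F, U, C, J}, right has 0 { }.
  Root L: left subtree has 4 nodes {K, T, D, X}, right has 4 {F, U, C, J}.
    Root D: left subtree has 2 nodes {K, T}, right has 1 {X}.
      Root T: left subtree has 1 node {K}, right has 0 { }.
    Root C: left subtree has 2 nodes {F, U}, right has 1 {J}.
      Root U: left subtree has 1 node {F}, right has 0 { }.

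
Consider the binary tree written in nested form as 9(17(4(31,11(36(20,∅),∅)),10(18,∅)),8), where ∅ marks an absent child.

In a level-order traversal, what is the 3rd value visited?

8

Level-order visits nodes level by level from the root, left to right within each level.
Level 0: 9
Level 1: 17, 8
Level 2: 4, 10
Level 3: 31, 11, 18
Level 4: 36
Level 5: 20
Full level-order sequence: 9, 17, 8, 4, 10, 31, 11, 18, 36, 20.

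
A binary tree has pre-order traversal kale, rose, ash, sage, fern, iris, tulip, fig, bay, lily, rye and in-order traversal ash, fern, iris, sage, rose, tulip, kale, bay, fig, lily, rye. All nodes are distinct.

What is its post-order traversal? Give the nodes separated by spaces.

iris fern sage ash tulip rose bay rye lily fig kale

The first element of pre-order is the root; it splits in-order into left and right subtrees.
Root kale: left subtree has 6 nodes {ash, fern, iris, sage, rose, tulip}, right has 4 {bay, fig, lily, rye}.
  Root rose: left subtree has 4 nodes {ash, fern, iris, sage}, right has 1 {tulip}.
    Root ash: left subtree has 0 nodes { }, right has 3 {fern, iris, sage}.
      Root sage: left subtree has 2 nodes {fern, iris}, right has 0 { }.
        Root fern: left subtree has 0 nodes { }, right has 1 {iris}.
  Root fig: left subtree has 1 node {bay}, right has 2 {lily, rye}.
    Root lily: left subtree has 0 nodes { }, right has 1 {rye}.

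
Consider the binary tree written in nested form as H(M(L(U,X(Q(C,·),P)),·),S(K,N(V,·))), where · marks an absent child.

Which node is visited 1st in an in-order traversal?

In-order visits the left subtree, then the node, then the right subtree.
At H: go left to M.
  At M: go left to L.
    At L: go left to U.
      U is a leaf — visit U.
    Visit L.
    At L: go right to X.
      At X: go left to Q.
        At Q: go left to C.
          C is a leaf — visit C.
        Visit Q.
        At Q: no right child.
      Visit X.
      At X: go right to P.
        P is a leaf — visit P.
  Visit M.
  At M: no right child.
Visit H.
At H: go right to S.
  At S: go left to K.
    K is a leaf — visit K.
  Visit S.
  At S: go right to N.
    At N: go left to V.
      V is a leaf — visit V.
    Visit N.
    At N: no right child.
Full in-order sequence: U, L, C, Q, X, P, M, H, K, S, V, N.

U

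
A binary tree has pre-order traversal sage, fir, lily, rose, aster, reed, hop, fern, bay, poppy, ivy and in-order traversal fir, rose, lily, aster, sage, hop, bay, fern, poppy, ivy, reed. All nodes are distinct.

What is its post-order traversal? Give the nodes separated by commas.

The first element of pre-order is the root; it splits in-order into left and right subtrees.
Root sage: left subtree has 4 nodes {fir, rose, lily, aster}, right has 6 {hop, bay, fern, poppy, ivy, reed}.
  Root fir: left subtree has 0 nodes { }, right has 3 {rose, lily, aster}.
    Root lily: left subtree has 1 node {rose}, right has 1 {aster}.
  Root reed: left subtree has 5 nodes {hop, bay, fern, poppy, ivy}, right has 0 { }.
    Root hop: left subtree has 0 nodes { }, right has 4 {bay, fern, poppy, ivy}.
      Root fern: left subtree has 1 node {bay}, right has 2 {poppy, ivy}.
        Root poppy: left subtree has 0 nodes { }, right has 1 {ivy}.

rose, aster, lily, fir, bay, ivy, poppy, fern, hop, reed, sage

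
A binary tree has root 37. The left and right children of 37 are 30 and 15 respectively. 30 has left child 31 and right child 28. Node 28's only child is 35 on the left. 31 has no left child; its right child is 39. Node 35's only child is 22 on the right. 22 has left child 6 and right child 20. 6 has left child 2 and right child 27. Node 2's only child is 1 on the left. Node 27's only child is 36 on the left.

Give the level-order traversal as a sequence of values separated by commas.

Level-order visits nodes level by level from the root, left to right within each level.
Level 0: 37
Level 1: 30, 15
Level 2: 31, 28
Level 3: 39, 35
Level 4: 22
Level 5: 6, 20
Level 6: 2, 27
Level 7: 1, 36

37, 30, 15, 31, 28, 39, 35, 22, 6, 20, 2, 27, 1, 36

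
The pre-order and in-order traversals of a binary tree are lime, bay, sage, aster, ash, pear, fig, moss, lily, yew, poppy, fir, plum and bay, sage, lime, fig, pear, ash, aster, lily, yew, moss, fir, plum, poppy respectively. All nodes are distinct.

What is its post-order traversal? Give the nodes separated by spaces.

The first element of pre-order is the root; it splits in-order into left and right subtrees.
Root lime: left subtree has 2 nodes {bay, sage}, right has 10 {fig, pear, ash, aster, lily, yew, moss, fir, plum, poppy}.
  Root bay: left subtree has 0 nodes { }, right has 1 {sage}.
  Root aster: left subtree has 3 nodes {fig, pear, ash}, right has 6 {lily, yew, moss, fir, plum, poppy}.
    Root ash: left subtree has 2 nodes {fig, pear}, right has 0 { }.
      Root pear: left subtree has 1 node {fig}, right has 0 { }.
    Root moss: left subtree has 2 nodes {lily, yew}, right has 3 {fir, plum, poppy}.
      Root lily: left subtree has 0 nodes { }, right has 1 {yew}.
      Root poppy: left subtree has 2 nodes {fir, plum}, right has 0 { }.
        Root fir: left subtree has 0 nodes { }, right has 1 {plum}.

sage bay fig pear ash yew lily plum fir poppy moss aster lime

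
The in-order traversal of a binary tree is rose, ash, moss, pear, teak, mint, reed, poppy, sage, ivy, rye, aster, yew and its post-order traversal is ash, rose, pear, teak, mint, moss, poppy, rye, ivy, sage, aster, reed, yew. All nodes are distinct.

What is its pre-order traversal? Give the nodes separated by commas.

The last element of post-order is the root; it splits in-order into left and right subtrees.
Root yew: left subtree has 12 nodes {rose, ash, moss, pear, teak, mint, reed, poppy, sage, ivy, rye, aster}, right has 0 { }.
  Root reed: left subtree has 6 nodes {rose, ash, moss, pear, teak, mint}, right has 5 {poppy, sage, ivy, rye, aster}.
    Root moss: left subtree has 2 nodes {rose, ash}, right has 3 {pear, teak, mint}.
      Root rose: left subtree has 0 nodes { }, right has 1 {ash}.
      Root mint: left subtree has 2 nodes {pear, teak}, right has 0 { }.
        Root teak: left subtree has 1 node {pear}, right has 0 { }.
    Root aster: left subtree has 4 nodes {poppy, sage, ivy, rye}, right has 0 { }.
      Root sage: left subtree has 1 node {poppy}, right has 2 {ivy, rye}.
        Root ivy: left subtree has 0 nodes { }, right has 1 {rye}.

yew, reed, moss, rose, ash, mint, teak, pear, aster, sage, poppy, ivy, rye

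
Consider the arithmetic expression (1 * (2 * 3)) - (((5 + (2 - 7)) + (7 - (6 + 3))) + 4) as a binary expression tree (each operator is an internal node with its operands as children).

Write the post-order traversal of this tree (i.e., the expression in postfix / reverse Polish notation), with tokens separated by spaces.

1 2 3 * * 5 2 7 - + 7 6 3 + - + 4 + -

Post-order on an expression tree gives postfix notation: for each operator, emit left operand, right operand, then the operator.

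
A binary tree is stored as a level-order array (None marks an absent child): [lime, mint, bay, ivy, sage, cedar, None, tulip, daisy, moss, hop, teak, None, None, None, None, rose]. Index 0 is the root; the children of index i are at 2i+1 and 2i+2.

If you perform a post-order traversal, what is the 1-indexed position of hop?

Post-order visits the left subtree, then the right subtree, then the node.
At lime: go left to mint.
  At mint: go left to ivy.
    At ivy: go left to tulip.
      At tulip: no left child.
      At tulip: go right to rose.
        rose is a leaf — visit rose.
      Visit tulip.
    At ivy: go right to daisy.
      daisy is a leaf — visit daisy.
    Visit ivy.
  At mint: go right to sage.
    At sage: go left to moss.
      moss is a leaf — visit moss.
    At sage: go right to hop.
      hop is a leaf — visit hop.
    Visit sage.
  Visit mint.
At lime: go right to bay.
  At bay: go left to cedar.
    At cedar: go left to teak.
      teak is a leaf — visit teak.
    At cedar: no right child.
    Visit cedar.
  At bay: no right child.
  Visit bay.
Visit lime.
Full post-order sequence: rose, tulip, daisy, ivy, moss, hop, sage, mint, teak, cedar, bay, lime.

6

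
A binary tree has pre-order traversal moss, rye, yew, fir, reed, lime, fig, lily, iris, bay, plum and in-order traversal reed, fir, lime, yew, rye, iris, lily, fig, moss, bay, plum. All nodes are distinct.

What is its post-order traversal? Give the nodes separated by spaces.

The first element of pre-order is the root; it splits in-order into left and right subtrees.
Root moss: left subtree has 8 nodes {reed, fir, lime, yew, rye, iris, lily, fig}, right has 2 {bay, plum}.
  Root rye: left subtree has 4 nodes {reed, fir, lime, yew}, right has 3 {iris, lily, fig}.
    Root yew: left subtree has 3 nodes {reed, fir, lime}, right has 0 { }.
      Root fir: left subtree has 1 node {reed}, right has 1 {lime}.
    Root fig: left subtree has 2 nodes {iris, lily}, right has 0 { }.
      Root lily: left subtree has 1 node {iris}, right has 0 { }.
  Root bay: left subtree has 0 nodes { }, right has 1 {plum}.

reed lime fir yew iris lily fig rye plum bay moss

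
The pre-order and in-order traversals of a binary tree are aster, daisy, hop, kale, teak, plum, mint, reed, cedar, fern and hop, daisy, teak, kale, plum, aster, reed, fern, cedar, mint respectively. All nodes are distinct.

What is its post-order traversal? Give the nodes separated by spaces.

hop teak plum kale daisy fern cedar reed mint aster

The first element of pre-order is the root; it splits in-order into left and right subtrees.
Root aster: left subtree has 5 nodes {hop, daisy, teak, kale, plum}, right has 4 {reed, fern, cedar, mint}.
  Root daisy: left subtree has 1 node {hop}, right has 3 {teak, kale, plum}.
    Root kale: left subtree has 1 node {teak}, right has 1 {plum}.
  Root mint: left subtree has 3 nodes {reed, fern, cedar}, right has 0 { }.
    Root reed: left subtree has 0 nodes { }, right has 2 {fern, cedar}.
      Root cedar: left subtree has 1 node {fern}, right has 0 { }.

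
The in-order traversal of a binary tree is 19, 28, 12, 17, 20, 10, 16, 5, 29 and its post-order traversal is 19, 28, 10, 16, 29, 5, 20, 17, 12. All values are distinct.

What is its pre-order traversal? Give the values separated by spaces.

12 28 19 17 20 5 16 10 29

The last element of post-order is the root; it splits in-order into left and right subtrees.
Root 12: left subtree has 2 nodes {19, 28}, right has 6 {17, 20, 10, 16, 5, 29}.
  Root 28: left subtree has 1 node {19}, right has 0 { }.
  Root 17: left subtree has 0 nodes { }, right has 5 {20, 10, 16, 5, 29}.
    Root 20: left subtree has 0 nodes { }, right has 4 {10, 16, 5, 29}.
      Root 5: left subtree has 2 nodes {10, 16}, right has 1 {29}.
        Root 16: left subtree has 1 node {10}, right has 0 { }.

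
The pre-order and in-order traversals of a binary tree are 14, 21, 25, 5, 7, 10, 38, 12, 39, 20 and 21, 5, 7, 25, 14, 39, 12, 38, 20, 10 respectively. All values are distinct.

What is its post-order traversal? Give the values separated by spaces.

The first element of pre-order is the root; it splits in-order into left and right subtrees.
Root 14: left subtree has 4 nodes {21, 5, 7, 25}, right has 5 {39, 12, 38, 20, 10}.
  Root 21: left subtree has 0 nodes { }, right has 3 {5, 7, 25}.
    Root 25: left subtree has 2 nodes {5, 7}, right has 0 { }.
      Root 5: left subtree has 0 nodes { }, right has 1 {7}.
  Root 10: left subtree has 4 nodes {39, 12, 38, 20}, right has 0 { }.
    Root 38: left subtree has 2 nodes {39, 12}, right has 1 {20}.
      Root 12: left subtree has 1 node {39}, right has 0 { }.

7 5 25 21 39 12 20 38 10 14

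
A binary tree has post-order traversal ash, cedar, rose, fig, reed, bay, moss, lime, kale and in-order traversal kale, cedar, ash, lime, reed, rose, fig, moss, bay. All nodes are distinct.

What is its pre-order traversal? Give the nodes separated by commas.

The last element of post-order is the root; it splits in-order into left and right subtrees.
Root kale: left subtree has 0 nodes { }, right has 8 {cedar, ash, lime, reed, rose, fig, moss, bay}.
  Root lime: left subtree has 2 nodes {cedar, ash}, right has 5 {reed, rose, fig, moss, bay}.
    Root cedar: left subtree has 0 nodes { }, right has 1 {ash}.
    Root moss: left subtree has 3 nodes {reed, rose, fig}, right has 1 {bay}.
      Root reed: left subtree has 0 nodes { }, right has 2 {rose, fig}.
        Root fig: left subtree has 1 node {rose}, right has 0 { }.

kale, lime, cedar, ash, moss, reed, fig, rose, bay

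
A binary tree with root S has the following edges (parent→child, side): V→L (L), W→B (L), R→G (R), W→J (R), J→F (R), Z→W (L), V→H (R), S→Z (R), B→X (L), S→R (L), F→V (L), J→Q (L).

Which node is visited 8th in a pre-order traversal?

Pre-order visits the node, then its left subtree, then its right subtree.
Visit S.
At S: go left to R.
  Visit R.
  At R: no left child.
  At R: go right to G.
    G is a leaf — visit G.
At S: go right to Z.
  Visit Z.
  At Z: go left to W.
    Visit W.
    At W: go left to B.
      Visit B.
      At B: go left to X.
        X is a leaf — visit X.
      At B: no right child.
    At W: go right to J.
      Visit J.
      At J: go left to Q.
        Q is a leaf — visit Q.
      At J: go right to F.
        Visit F.
        At F: go left to V.
          Visit V.
          At V: go left to L.
            L is a leaf — visit L.
          At V: go right to H.
            H is a leaf — visit H.
        At F: no right child.
  At Z: no right child.
Full pre-order sequence: S, R, G, Z, W, B, X, J, Q, F, V, L, H.

J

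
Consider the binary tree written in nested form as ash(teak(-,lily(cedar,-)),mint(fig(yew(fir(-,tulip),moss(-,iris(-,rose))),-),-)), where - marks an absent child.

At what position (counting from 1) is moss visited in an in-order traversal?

In-order visits the left subtree, then the node, then the right subtree.
At ash: go left to teak.
  At teak: no left child.
  Visit teak.
  At teak: go right to lily.
    At lily: go left to cedar.
      cedar is a leaf — visit cedar.
    Visit lily.
    At lily: no right child.
Visit ash.
At ash: go right to mint.
  At mint: go left to fig.
    At fig: go left to yew.
      At yew: go left to fir.
        At fir: no left child.
        Visit fir.
        At fir: go right to tulip.
          tulip is a leaf — visit tulip.
      Visit yew.
      At yew: go right to moss.
        At moss: no left child.
        Visit moss.
        At moss: go right to iris.
          At iris: no left child.
          Visit iris.
          At iris: go right to rose.
            rose is a leaf — visit rose.
    Visit fig.
    At fig: no right child.
  Visit mint.
  At mint: no right child.
Full in-order sequence: teak, cedar, lily, ash, fir, tulip, yew, moss, iris, rose, fig, mint.

8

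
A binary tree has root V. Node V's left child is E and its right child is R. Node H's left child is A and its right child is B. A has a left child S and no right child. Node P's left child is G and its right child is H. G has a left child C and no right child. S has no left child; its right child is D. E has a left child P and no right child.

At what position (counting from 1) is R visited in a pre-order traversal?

Pre-order visits the node, then its left subtree, then its right subtree.
Visit V.
At V: go left to E.
  Visit E.
  At E: go left to P.
    Visit P.
    At P: go left to G.
      Visit G.
      At G: go left to C.
        C is a leaf — visit C.
      At G: no right child.
    At P: go right to H.
      Visit H.
      At H: go left to A.
        Visit A.
        At A: go left to S.
          Visit S.
          At S: no left child.
          At S: go right to D.
            D is a leaf — visit D.
        At A: no right child.
      At H: go right to B.
        B is a leaf — visit B.
  At E: no right child.
At V: go right to R.
  R is a leaf — visit R.
Full pre-order sequence: V, E, P, G, C, H, A, S, D, B, R.

11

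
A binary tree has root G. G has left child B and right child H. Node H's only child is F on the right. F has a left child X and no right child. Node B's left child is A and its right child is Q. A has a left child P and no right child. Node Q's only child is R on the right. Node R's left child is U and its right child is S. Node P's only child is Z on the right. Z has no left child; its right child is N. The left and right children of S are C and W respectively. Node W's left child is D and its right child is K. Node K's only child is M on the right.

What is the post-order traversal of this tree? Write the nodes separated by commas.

N, Z, P, A, U, C, D, M, K, W, S, R, Q, B, X, F, H, G

Post-order visits the left subtree, then the right subtree, then the node.
At G: go left to B.
  At B: go left to A.
    At A: go left to P.
      At P: no left child.
      At P: go right to Z.
        At Z: no left child.
        At Z: go right to N.
          N is a leaf — visit N.
        Visit Z.
      Visit P.
    At A: no right child.
    Visit A.
  At B: go right to Q.
    At Q: no left child.
    At Q: go right to R.
      At R: go left to U.
        U is a leaf — visit U.
      At R: go right to S.
        At S: go left to C.
          C is a leaf — visit C.
        At S: go right to W.
          At W: go left to D.
            D is a leaf — visit D.
          At W: go right to K.
            At K: no left child.
            At K: go right to M.
              M is a leaf — visit M.
            Visit K.
          Visit W.
        Visit S.
      Visit R.
    Visit Q.
  Visit B.
At G: go right to H.
  At H: no left child.
  At H: go right to F.
    At F: go left to X.
      X is a leaf — visit X.
    At F: no right child.
    Visit F.
  Visit H.
Visit G.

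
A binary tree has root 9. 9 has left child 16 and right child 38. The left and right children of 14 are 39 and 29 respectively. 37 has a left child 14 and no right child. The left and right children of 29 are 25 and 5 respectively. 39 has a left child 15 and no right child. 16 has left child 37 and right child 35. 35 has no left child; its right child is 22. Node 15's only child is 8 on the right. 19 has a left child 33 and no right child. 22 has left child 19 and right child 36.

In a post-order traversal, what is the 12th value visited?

Post-order visits the left subtree, then the right subtree, then the node.
At 9: go left to 16.
  At 16: go left to 37.
    At 37: go left to 14.
      At 14: go left to 39.
        At 39: go left to 15.
          At 15: no left child.
          At 15: go right to 8.
            8 is a leaf — visit 8.
          Visit 15.
        At 39: no right child.
        Visit 39.
      At 14: go right to 29.
        At 29: go left to 25.
          25 is a leaf — visit 25.
        At 29: go right to 5.
          5 is a leaf — visit 5.
        Visit 29.
      Visit 14.
    At 37: no right child.
    Visit 37.
  At 16: go right to 35.
    At 35: no left child.
    At 35: go right to 22.
      At 22: go left to 19.
        At 19: go left to 33.
          33 is a leaf — visit 33.
        At 19: no right child.
        Visit 19.
      At 22: go right to 36.
        36 is a leaf — visit 36.
      Visit 22.
    Visit 35.
  Visit 16.
At 9: go right to 38.
  38 is a leaf — visit 38.
Visit 9.
Full post-order sequence: 8, 15, 39, 25, 5, 29, 14, 37, 33, 19, 36, 22, 35, 16, 38, 9.

22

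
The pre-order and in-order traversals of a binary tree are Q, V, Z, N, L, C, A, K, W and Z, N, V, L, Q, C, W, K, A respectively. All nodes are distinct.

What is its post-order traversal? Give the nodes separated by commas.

N, Z, L, V, W, K, A, C, Q

The first element of pre-order is the root; it splits in-order into left and right subtrees.
Root Q: left subtree has 4 nodes {Z, N, V, L}, right has 4 {C, W, K, A}.
  Root V: left subtree has 2 nodes {Z, N}, right has 1 {L}.
    Root Z: left subtree has 0 nodes { }, right has 1 {N}.
  Root C: left subtree has 0 nodes { }, right has 3 {W, K, A}.
    Root A: left subtree has 2 nodes {W, K}, right has 0 { }.
      Root K: left subtree has 1 node {W}, right has 0 { }.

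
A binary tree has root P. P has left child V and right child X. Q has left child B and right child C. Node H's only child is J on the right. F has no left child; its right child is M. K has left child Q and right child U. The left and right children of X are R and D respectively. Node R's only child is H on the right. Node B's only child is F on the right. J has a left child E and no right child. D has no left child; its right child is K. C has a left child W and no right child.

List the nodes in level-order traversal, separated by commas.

Level-order visits nodes level by level from the root, left to right within each level.
Level 0: P
Level 1: V, X
Level 2: R, D
Level 3: H, K
Level 4: J, Q, U
Level 5: E, B, C
Level 6: F, W
Level 7: M

P, V, X, R, D, H, K, J, Q, U, E, B, C, F, W, M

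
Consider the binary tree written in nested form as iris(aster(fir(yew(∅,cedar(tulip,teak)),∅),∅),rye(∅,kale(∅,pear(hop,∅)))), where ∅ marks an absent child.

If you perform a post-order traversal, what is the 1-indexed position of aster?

6

Post-order visits the left subtree, then the right subtree, then the node.
At iris: go left to aster.
  At aster: go left to fir.
    At fir: go left to yew.
      At yew: no left child.
      At yew: go right to cedar.
        At cedar: go left to tulip.
          tulip is a leaf — visit tulip.
        At cedar: go right to teak.
          teak is a leaf — visit teak.
        Visit cedar.
      Visit yew.
    At fir: no right child.
    Visit fir.
  At aster: no right child.
  Visit aster.
At iris: go right to rye.
  At rye: no left child.
  At rye: go right to kale.
    At kale: no left child.
    At kale: go right to pear.
      At pear: go left to hop.
        hop is a leaf — visit hop.
      At pear: no right child.
      Visit pear.
    Visit kale.
  Visit rye.
Visit iris.
Full post-order sequence: tulip, teak, cedar, yew, fir, aster, hop, pear, kale, rye, iris.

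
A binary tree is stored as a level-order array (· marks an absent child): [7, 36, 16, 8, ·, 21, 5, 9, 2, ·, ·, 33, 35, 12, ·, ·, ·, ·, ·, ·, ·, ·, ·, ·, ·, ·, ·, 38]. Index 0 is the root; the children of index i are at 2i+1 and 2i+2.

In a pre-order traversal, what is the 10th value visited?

5

Pre-order visits the node, then its left subtree, then its right subtree.
Visit 7.
At 7: go left to 36.
  Visit 36.
  At 36: go left to 8.
    Visit 8.
    At 8: go left to 9.
      9 is a leaf — visit 9.
    At 8: go right to 2.
      2 is a leaf — visit 2.
  At 36: no right child.
At 7: go right to 16.
  Visit 16.
  At 16: go left to 21.
    Visit 21.
    At 21: go left to 33.
      33 is a leaf — visit 33.
    At 21: go right to 35.
      35 is a leaf — visit 35.
  At 16: go right to 5.
    Visit 5.
    At 5: go left to 12.
      Visit 12.
      At 12: go left to 38.
        38 is a leaf — visit 38.
      At 12: no right child.
    At 5: no right child.
Full pre-order sequence: 7, 36, 8, 9, 2, 16, 21, 33, 35, 5, 12, 38.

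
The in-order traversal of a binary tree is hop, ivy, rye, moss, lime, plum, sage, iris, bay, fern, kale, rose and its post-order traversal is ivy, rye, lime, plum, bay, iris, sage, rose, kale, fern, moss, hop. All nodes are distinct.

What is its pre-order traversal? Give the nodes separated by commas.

The last element of post-order is the root; it splits in-order into left and right subtrees.
Root hop: left subtree has 0 nodes { }, right has 11 {ivy, rye, moss, lime, plum, sage, iris, bay, fern, kale, rose}.
  Root moss: left subtree has 2 nodes {ivy, rye}, right has 8 {lime, plum, sage, iris, bay, fern, kale, rose}.
    Root rye: left subtree has 1 node {ivy}, right has 0 { }.
    Root fern: left subtree has 5 nodes {lime, plum, sage, iris, bay}, right has 2 {kale, rose}.
      Root sage: left subtree has 2 nodes {lime, plum}, right has 2 {iris, bay}.
        Root plum: left subtree has 1 node {lime}, right has 0 { }.
        Root iris: left subtree has 0 nodes { }, right has 1 {bay}.
      Root kale: left subtree has 0 nodes { }, right has 1 {rose}.

hop, moss, rye, ivy, fern, sage, plum, lime, iris, bay, kale, rose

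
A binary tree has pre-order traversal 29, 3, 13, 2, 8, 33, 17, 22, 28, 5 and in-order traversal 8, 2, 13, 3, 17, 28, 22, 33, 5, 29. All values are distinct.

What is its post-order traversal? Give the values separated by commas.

8, 2, 13, 28, 22, 17, 5, 33, 3, 29

The first element of pre-order is the root; it splits in-order into left and right subtrees.
Root 29: left subtree has 9 nodes {8, 2, 13, 3, 17, 28, 22, 33, 5}, right has 0 { }.
  Root 3: left subtree has 3 nodes {8, 2, 13}, right has 5 {17, 28, 22, 33, 5}.
    Root 13: left subtree has 2 nodes {8, 2}, right has 0 { }.
      Root 2: left subtree has 1 node {8}, right has 0 { }.
    Root 33: left subtree has 3 nodes {17, 28, 22}, right has 1 {5}.
      Root 17: left subtree has 0 nodes { }, right has 2 {28, 22}.
        Root 22: left subtree has 1 node {28}, right has 0 { }.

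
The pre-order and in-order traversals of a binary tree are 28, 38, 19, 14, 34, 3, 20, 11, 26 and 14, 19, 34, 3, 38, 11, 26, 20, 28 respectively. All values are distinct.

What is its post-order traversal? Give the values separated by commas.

The first element of pre-order is the root; it splits in-order into left and right subtrees.
Root 28: left subtree has 8 nodes {14, 19, 34, 3, 38, 11, 26, 20}, right has 0 { }.
  Root 38: left subtree has 4 nodes {14, 19, 34, 3}, right has 3 {11, 26, 20}.
    Root 19: left subtree has 1 node {14}, right has 2 {34, 3}.
      Root 34: left subtree has 0 nodes { }, right has 1 {3}.
    Root 20: left subtree has 2 nodes {11, 26}, right has 0 { }.
      Root 11: left subtree has 0 nodes { }, right has 1 {26}.

14, 3, 34, 19, 26, 11, 20, 38, 28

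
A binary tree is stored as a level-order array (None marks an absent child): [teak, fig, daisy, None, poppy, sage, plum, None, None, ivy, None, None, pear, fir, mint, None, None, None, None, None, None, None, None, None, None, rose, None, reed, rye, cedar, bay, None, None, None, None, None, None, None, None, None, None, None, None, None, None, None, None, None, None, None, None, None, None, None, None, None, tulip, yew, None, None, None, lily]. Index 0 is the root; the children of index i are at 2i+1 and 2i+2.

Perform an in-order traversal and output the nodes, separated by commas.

fig, ivy, poppy, teak, sage, rose, pear, daisy, reed, tulip, fir, yew, rye, plum, cedar, mint, lily, bay

In-order visits the left subtree, then the node, then the right subtree.
At teak: go left to fig.
  At fig: no left child.
  Visit fig.
  At fig: go right to poppy.
    At poppy: go left to ivy.
      ivy is a leaf — visit ivy.
    Visit poppy.
    At poppy: no right child.
Visit teak.
At teak: go right to daisy.
  At daisy: go left to sage.
    At sage: no left child.
    Visit sage.
    At sage: go right to pear.
      At pear: go left to rose.
        rose is a leaf — visit rose.
      Visit pear.
      At pear: no right child.
  Visit daisy.
  At daisy: go right to plum.
    At plum: go left to fir.
      At fir: go left to reed.
        At reed: no left child.
        Visit reed.
        At reed: go right to tulip.
          tulip is a leaf — visit tulip.
      Visit fir.
      At fir: go right to rye.
        At rye: go left to yew.
          yew is a leaf — visit yew.
        Visit rye.
        At rye: no right child.
    Visit plum.
    At plum: go right to mint.
      At mint: go left to cedar.
        cedar is a leaf — visit cedar.
      Visit mint.
      At mint: go right to bay.
        At bay: go left to lily.
          lily is a leaf — visit lily.
        Visit bay.
        At bay: no right child.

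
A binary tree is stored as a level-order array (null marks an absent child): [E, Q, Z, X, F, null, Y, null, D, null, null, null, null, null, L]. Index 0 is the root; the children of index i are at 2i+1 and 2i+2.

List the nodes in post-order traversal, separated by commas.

D, X, F, Q, L, Y, Z, E

Post-order visits the left subtree, then the right subtree, then the node.
At E: go left to Q.
  At Q: go left to X.
    At X: no left child.
    At X: go right to D.
      D is a leaf — visit D.
    Visit X.
  At Q: go right to F.
    F is a leaf — visit F.
  Visit Q.
At E: go right to Z.
  At Z: no left child.
  At Z: go right to Y.
    At Y: no left child.
    At Y: go right to L.
      L is a leaf — visit L.
    Visit Y.
  Visit Z.
Visit E.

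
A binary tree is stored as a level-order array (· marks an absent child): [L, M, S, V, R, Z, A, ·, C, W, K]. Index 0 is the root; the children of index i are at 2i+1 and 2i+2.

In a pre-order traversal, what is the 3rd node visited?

V

Pre-order visits the node, then its left subtree, then its right subtree.
Visit L.
At L: go left to M.
  Visit M.
  At M: go left to V.
    Visit V.
    At V: no left child.
    At V: go right to C.
      C is a leaf — visit C.
  At M: go right to R.
    Visit R.
    At R: go left to W.
      W is a leaf — visit W.
    At R: go right to K.
      K is a leaf — visit K.
At L: go right to S.
  Visit S.
  At S: go left to Z.
    Z is a leaf — visit Z.
  At S: go right to A.
    A is a leaf — visit A.
Full pre-order sequence: L, M, V, C, R, W, K, S, Z, A.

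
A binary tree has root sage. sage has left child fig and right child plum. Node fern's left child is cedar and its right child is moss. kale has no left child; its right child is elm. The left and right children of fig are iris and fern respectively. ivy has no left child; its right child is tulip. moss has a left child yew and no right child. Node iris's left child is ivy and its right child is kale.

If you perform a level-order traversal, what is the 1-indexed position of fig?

2

Level-order visits nodes level by level from the root, left to right within each level.
Level 0: sage
Level 1: fig, plum
Level 2: iris, fern
Level 3: ivy, kale, cedar, moss
Level 4: tulip, elm, yew
Full level-order sequence: sage, fig, plum, iris, fern, ivy, kale, cedar, moss, tulip, elm, yew.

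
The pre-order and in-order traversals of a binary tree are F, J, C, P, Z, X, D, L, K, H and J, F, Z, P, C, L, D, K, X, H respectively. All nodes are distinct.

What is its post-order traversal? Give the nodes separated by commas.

The first element of pre-order is the root; it splits in-order into left and right subtrees.
Root F: left subtree has 1 node {J}, right has 8 {Z, P, C, L, D, K, X, H}.
  Root C: left subtree has 2 nodes {Z, P}, right has 5 {L, D, K, X, H}.
    Root P: left subtree has 1 node {Z}, right has 0 { }.
    Root X: left subtree has 3 nodes {L, D, K}, right has 1 {H}.
      Root D: left subtree has 1 node {L}, right has 1 {K}.

J, Z, P, L, K, D, H, X, C, F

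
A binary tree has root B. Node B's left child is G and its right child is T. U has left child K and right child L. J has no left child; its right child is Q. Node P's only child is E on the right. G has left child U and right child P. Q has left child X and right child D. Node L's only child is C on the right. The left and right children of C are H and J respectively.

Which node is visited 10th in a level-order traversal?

H

Level-order visits nodes level by level from the root, left to right within each level.
Level 0: B
Level 1: G, T
Level 2: U, P
Level 3: K, L, E
Level 4: C
Level 5: H, J
Level 6: Q
Level 7: X, D
Full level-order sequence: B, G, T, U, P, K, L, E, C, H, J, Q, X, D.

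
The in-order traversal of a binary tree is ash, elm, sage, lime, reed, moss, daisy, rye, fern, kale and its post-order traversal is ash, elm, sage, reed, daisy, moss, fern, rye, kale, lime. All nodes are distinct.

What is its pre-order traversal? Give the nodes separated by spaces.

The last element of post-order is the root; it splits in-order into left and right subtrees.
Root lime: left subtree has 3 nodes {ash, elm, sage}, right has 6 {reed, moss, daisy, rye, fern, kale}.
  Root sage: left subtree has 2 nodes {ash, elm}, right has 0 { }.
    Root elm: left subtree has 1 node {ash}, right has 0 { }.
  Root kale: left subtree has 5 nodes {reed, moss, daisy, rye, fern}, right has 0 { }.
    Root rye: left subtree has 3 nodes {reed, moss, daisy}, right has 1 {fern}.
      Root moss: left subtree has 1 node {reed}, right has 1 {daisy}.

lime sage elm ash kale rye moss reed daisy fern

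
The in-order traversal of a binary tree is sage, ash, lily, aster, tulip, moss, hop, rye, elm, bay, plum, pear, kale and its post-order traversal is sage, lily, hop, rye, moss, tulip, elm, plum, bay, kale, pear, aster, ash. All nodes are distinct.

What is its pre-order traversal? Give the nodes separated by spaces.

ash sage aster lily pear bay elm tulip moss rye hop plum kale

The last element of post-order is the root; it splits in-order into left and right subtrees.
Root ash: left subtree has 1 node {sage}, right has 11 {lily, aster, tulip, moss, hop, rye, elm, bay, plum, pear, kale}.
  Root aster: left subtree has 1 node {lily}, right has 9 {tulip, moss, hop, rye, elm, bay, plum, pear, kale}.
    Root pear: left subtree has 7 nodes {tulip, moss, hop, rye, elm, bay, plum}, right has 1 {kale}.
      Root bay: left subtree has 5 nodes {tulip, moss, hop, rye, elm}, right has 1 {plum}.
        Root elm: left subtree has 4 nodes {tulip, moss, hop, rye}, right has 0 { }.
          Root tulip: left subtree has 0 nodes { }, right has 3 {moss, hop, rye}.
            Root moss: left subtree has 0 nodes { }, right has 2 {hop, rye}.
              Root rye: left subtree has 1 node {hop}, right has 0 { }.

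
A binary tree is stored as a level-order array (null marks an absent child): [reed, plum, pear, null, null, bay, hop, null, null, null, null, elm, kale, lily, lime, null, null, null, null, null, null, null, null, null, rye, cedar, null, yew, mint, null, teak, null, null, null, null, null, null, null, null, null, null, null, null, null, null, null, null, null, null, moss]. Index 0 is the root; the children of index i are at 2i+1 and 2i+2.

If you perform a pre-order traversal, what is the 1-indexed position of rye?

6

Pre-order visits the node, then its left subtree, then its right subtree.
Visit reed.
At reed: go left to plum.
  plum is a leaf — visit plum.
At reed: go right to pear.
  Visit pear.
  At pear: go left to bay.
    Visit bay.
    At bay: go left to elm.
      Visit elm.
      At elm: no left child.
      At elm: go right to rye.
        Visit rye.
        At rye: go left to moss.
          moss is a leaf — visit moss.
        At rye: no right child.
    At bay: go right to kale.
      Visit kale.
      At kale: go left to cedar.
        cedar is a leaf — visit cedar.
      At kale: no right child.
  At pear: go right to hop.
    Visit hop.
    At hop: go left to lily.
      Visit lily.
      At lily: go left to yew.
        yew is a leaf — visit yew.
      At lily: go right to mint.
        mint is a leaf — visit mint.
    At hop: go right to lime.
      Visit lime.
      At lime: no left child.
      At lime: go right to teak.
        teak is a leaf — visit teak.
Full pre-order sequence: reed, plum, pear, bay, elm, rye, moss, kale, cedar, hop, lily, yew, mint, lime, teak.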